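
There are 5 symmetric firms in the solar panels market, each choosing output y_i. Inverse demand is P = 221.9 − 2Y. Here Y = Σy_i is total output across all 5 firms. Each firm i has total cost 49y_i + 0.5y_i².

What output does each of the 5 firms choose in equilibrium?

13.3

A representative firm's profit is π_i = y_i(221.9 − 2Y) − 49y_i − 0.5y_i², with Y = y_i + Σ_{j≠i} y_j.
First-order condition: 172.9 − 5y_i − 2Σ_{j≠i} y_j = 0.
In a symmetric equilibrium every firm chooses the same y, so Σ_{j≠i} y_j = 4y. The condition becomes 172.9 − 13y = 0, giving y = 172.9/13 = 13.3.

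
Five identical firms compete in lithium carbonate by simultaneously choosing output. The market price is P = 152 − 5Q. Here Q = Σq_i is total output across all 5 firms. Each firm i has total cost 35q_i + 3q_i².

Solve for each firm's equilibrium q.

A representative firm's profit is π_i = q_i(152 − 5Q) − 35q_i − 3q_i², with Q = q_i + Σ_{j≠i} q_j.
First-order condition: 117 − 16q_i − 5Σ_{j≠i} q_j = 0.
With identical firms, set every q_j = q: then 117 − 16q − 20q = 0, i.e. q = 117/36 = 3.25.

3.25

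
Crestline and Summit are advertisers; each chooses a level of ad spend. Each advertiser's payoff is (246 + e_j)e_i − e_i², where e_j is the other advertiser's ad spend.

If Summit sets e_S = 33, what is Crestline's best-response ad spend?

Crestline's payoff is (246 + e_S)e_C − e_C².
∂π/∂e_C = 246 + e_S − 2e_C = 0, so e_C = 123 + 0.5e_S.
At e_S = 33: e_C = 123 + 0.5·33 = 139.5.

139.5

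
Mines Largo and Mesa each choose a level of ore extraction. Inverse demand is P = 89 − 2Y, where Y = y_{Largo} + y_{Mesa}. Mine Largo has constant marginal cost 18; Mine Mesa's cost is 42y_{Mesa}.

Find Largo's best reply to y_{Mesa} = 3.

16.25

Mine Largo's profit: π = y_{Largo}(89 − 2(y_{Largo} + y_{Mesa})) − 18y_{Largo}.
∂π/∂y_{Largo} = 71 − 4y_{Largo} − 2y_{Mesa} = 0, so y_{Largo} = 17.75 − 0.5y_{Mesa}.
At y_{Mesa} = 3: y_{Largo} = 17.75 − 0.5·3 = 16.25.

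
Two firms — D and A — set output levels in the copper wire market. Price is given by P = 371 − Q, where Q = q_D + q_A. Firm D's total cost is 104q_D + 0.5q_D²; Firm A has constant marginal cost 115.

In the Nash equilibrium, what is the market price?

Firm D's profit: π = q_D(371 − (q_D + q_A)) − 104q_D − 0.5q_D².
∂π/∂q_D = 267 − 3q_D − q_A = 0, so q_D = 89 − (1/3)q_A.
For A: ∂π/∂q_A = 256 − 2q_A − q_D = 0 ⇒ q_A = 128 − 0.5q_D.
Plugging q_A into D's best response: q_D = 89 − (1/3)(128 − 0.5q_D) ⇒ (5/6)q_D = 139/3, so q_D = 55.6.
Then q_A = 128 − 0.5·55.6 = 100.2.
Equilibrium price: P = 371 − 155.8 = 215.2.

215.2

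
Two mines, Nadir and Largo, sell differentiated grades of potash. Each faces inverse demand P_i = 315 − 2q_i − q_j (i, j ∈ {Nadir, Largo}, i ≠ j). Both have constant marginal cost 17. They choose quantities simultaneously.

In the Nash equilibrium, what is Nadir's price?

Mine Nadir's profit: π = q_{Nadir}(315 − 2q_{Nadir} − q_{Largo}) − 17q_{Nadir}.
∂π/∂q_{Nadir} = 298 − 4q_{Nadir} − q_{Largo} = 0 ⇒ q_{Nadir} = 74.5 − 0.25q_{Largo}.
By symmetry q_{Largo} = q_{Nadir}; substituting into the reaction function, 1.25q_{Nadir} = 74.5 and q_{Nadir} = 59.6.
P_{Nadir} = 315 − 2·59.6 − 59.6 = 136.2.

136.2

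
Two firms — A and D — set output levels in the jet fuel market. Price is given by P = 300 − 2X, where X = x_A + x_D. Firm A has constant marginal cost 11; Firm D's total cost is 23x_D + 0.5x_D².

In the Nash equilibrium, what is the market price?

Firm A's profit: π = x_A(300 − 2(x_A + x_D)) − 11x_A.
∂π/∂x_A = 289 − 4x_A − 2x_D = 0, so x_A = 72.25 − 0.5x_D.
For D: ∂π/∂x_D = 277 − 5x_D − 2x_A = 0 ⇒ x_D = 55.4 − 0.4x_A.
Plugging x_D into A's best response: x_A = 72.25 − 0.5(55.4 − 0.4x_A) ⇒ 0.8x_A = 44.55, so x_A = 55.6875.
Then x_D = 55.4 − 0.4·55.6875 = 33.125.
Equilibrium price: P = 300 − 2·88.8125 = 122.375.

122.375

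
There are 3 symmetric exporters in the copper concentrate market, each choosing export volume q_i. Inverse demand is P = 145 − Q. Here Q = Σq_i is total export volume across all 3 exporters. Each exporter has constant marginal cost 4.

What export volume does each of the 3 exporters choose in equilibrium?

35.25

A representative exporter's profit is π_i = q_i(145 − Q) − 4q_i, with Q = q_i + Σ_{j≠i} q_j.
First-order condition: 141 − 2q_i − Σ_{j≠i} q_j = 0.
In a symmetric equilibrium every exporter chooses the same q, so Σ_{j≠i} q_j = 2q. The condition becomes 141 − 4q = 0, giving q = 141/4 = 35.25.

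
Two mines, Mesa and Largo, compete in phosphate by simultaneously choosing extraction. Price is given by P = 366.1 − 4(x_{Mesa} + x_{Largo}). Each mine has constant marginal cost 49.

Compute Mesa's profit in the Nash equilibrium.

Mine Mesa's profit: π = x_{Mesa}(366.1 − 4(x_{Mesa} + x_{Largo})) − 49x_{Mesa}.
∂π/∂x_{Mesa} = 317.1 − 8x_{Mesa} − 4x_{Largo} = 0, so x_{Mesa} = 39.6375 − 0.5x_{Largo}.
The game is symmetric, so in equilibrium x_{Largo} = x_{Mesa}: the reaction function gives 1.5x_{Mesa} = 39.6375, hence x_{Mesa} = 26.425.
Price P = 366.1 − 4·52.85 = 154.7.
Mesa's profit: (154.7 − 49)·26.425 = 2793.1225.

2793.1225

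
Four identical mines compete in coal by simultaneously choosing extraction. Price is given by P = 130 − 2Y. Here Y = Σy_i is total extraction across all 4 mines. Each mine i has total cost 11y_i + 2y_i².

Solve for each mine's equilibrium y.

8.5

A representative mine's profit is π_i = y_i(130 − 2Y) − 11y_i − 2y_i², with Y = y_i + Σ_{j≠i} y_j.
First-order condition: 119 − 8y_i − 2Σ_{j≠i} y_j = 0.
Imposing symmetry (y_j = y for all j) turns Σ_{j≠i} y_j into 3y, so 119 = 14y and y = 8.5.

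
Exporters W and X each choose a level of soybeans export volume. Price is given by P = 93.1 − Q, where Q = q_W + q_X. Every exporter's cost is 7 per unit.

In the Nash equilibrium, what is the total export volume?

Exporter W's profit: π = q_W(93.1 − (q_W + q_X)) − 7q_W.
∂π/∂q_W = 86.1 − 2q_W − q_X = 0, so q_W = 43.05 − 0.5q_X.
The game is symmetric, so in equilibrium q_X = q_W: the reaction function gives 1.5q_W = 43.05, hence q_W = 28.7.
Total export volume: 28.7 + 28.7 = 57.4.

57.4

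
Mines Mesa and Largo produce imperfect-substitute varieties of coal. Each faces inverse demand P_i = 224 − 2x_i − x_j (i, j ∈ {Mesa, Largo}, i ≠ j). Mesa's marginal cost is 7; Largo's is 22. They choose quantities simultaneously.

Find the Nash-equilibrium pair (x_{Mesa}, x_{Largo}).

Mine Mesa's profit: π = x_{Mesa}(224 − 2x_{Mesa} − x_{Largo}) − 7x_{Mesa}.
∂π/∂x_{Mesa} = 217 − 4x_{Mesa} − x_{Largo} = 0 ⇒ x_{Mesa} = 54.25 − 0.25x_{Largo}.
Similarly x_{Largo} = 50.5 − 0.25x_{Mesa}.
Substituting the second reaction function into the first: x_{Mesa} = 54.25 − 0.25(50.5 − 0.25x_{Mesa}), which gives 0.9375x_{Mesa} = 41.625 ⇒ x_{Mesa} = 44.4.
Then x_{Largo} = 50.5 − 0.25·44.4 = 39.4.

44.4, 39.4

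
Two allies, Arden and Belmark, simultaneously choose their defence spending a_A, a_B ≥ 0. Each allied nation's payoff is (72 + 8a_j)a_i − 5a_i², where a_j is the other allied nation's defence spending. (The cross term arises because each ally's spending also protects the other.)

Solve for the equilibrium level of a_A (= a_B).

Arden's payoff is (72 + 8a_B)a_A − 5a_A².
∂π/∂a_A = 72 + 8a_B − 10a_A = 0, so a_A = 7.2 + 0.8a_B.
Setting a_A = a_B in the reaction function: a_A = 7.2 + 0.8a_A, so a_A = 7.2 / 0.2 = 36.

36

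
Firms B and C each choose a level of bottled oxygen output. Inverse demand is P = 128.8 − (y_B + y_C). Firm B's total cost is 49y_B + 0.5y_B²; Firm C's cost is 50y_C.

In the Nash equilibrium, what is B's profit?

391.7184

Firm B's profit: π = y_B(128.8 − (y_B + y_C)) − 49y_B − 0.5y_B².
∂π/∂y_B = 79.8 − 3y_B − y_C = 0, so y_B = 26.6 − (1/3)y_C.
For C: ∂π/∂y_C = 78.8 − 2y_C − y_B = 0 ⇒ y_C = 39.4 − 0.5y_B.
Solving the two reaction functions simultaneously: (1 − (−1/3)(−0.5))y_B = 26.6 − (1/3)·39.4, so (5/6)y_B = 202/15 and y_B = 16.16.
Then y_C = 39.4 − 0.5·16.16 = 31.32.
Price P = 128.8 − 47.48 = 81.32.
B's profit: (81.32 − 49)·16.16 − 0.5(16.16)² = 391.7184.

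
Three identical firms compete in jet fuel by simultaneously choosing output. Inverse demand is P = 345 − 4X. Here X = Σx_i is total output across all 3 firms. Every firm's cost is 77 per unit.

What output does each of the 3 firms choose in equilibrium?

A representative firm's profit is π_i = x_i(345 − 4X) − 77x_i, with X = x_i + Σ_{j≠i} x_j.
First-order condition: 268 − 8x_i − 4Σ_{j≠i} x_j = 0.
Imposing symmetry (x_j = x for all j) turns Σ_{j≠i} x_j into 2x, so 268 = 16x and x = 16.75.

16.75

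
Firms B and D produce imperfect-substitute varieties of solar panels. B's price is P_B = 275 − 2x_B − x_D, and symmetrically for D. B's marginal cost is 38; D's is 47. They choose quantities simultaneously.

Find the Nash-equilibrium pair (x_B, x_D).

48, 45

Firm B's profit: π = x_B(275 − 2x_B − x_D) − 38x_B.
∂π/∂x_B = 237 − 4x_B − x_D = 0 ⇒ x_B = 59.25 − 0.25x_D.
Similarly x_D = 57 − 0.25x_B.
Substituting the second reaction function into the first: x_B = 59.25 − 0.25(57 − 0.25x_B), which gives 0.9375x_B = 45 ⇒ x_B = 48.
Then x_D = 57 − 0.25·48 = 45.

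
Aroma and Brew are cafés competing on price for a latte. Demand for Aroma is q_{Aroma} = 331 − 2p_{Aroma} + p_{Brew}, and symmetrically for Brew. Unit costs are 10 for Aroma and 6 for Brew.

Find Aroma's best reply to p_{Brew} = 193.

Aroma's profit: π = (p_{Aroma} − 10)(331 − 2p_{Aroma} + p_{Brew}).
∂π/∂p_{Aroma} = 351 − 4p_{Aroma} + p_{Brew} = 0 ⇒ p_{Aroma} = 87.75 + 0.25p_{Brew}.
At p_{Brew} = 193: p_{Aroma} = 87.75 + 0.25·193 = 136.

136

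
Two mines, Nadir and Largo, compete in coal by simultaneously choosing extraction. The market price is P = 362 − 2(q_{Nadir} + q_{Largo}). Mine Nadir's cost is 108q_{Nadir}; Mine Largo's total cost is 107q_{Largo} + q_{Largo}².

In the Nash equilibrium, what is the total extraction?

76.3

Mine Nadir's profit: π = q_{Nadir}(362 − 2(q_{Nadir} + q_{Largo})) − 108q_{Nadir}.
∂π/∂q_{Nadir} = 254 − 4q_{Nadir} − 2q_{Largo} = 0, so q_{Nadir} = 63.5 − 0.5q_{Largo}.
For Largo: ∂π/∂q_{Largo} = 255 − 6q_{Largo} − 2q_{Nadir} = 0 ⇒ q_{Largo} = 42.5 − (1/3)q_{Nadir}.
Substituting the second reaction function into the first: q_{Nadir} = 63.5 − 0.5(42.5 − (1/3)q_{Nadir}), which gives (5/6)q_{Nadir} = 42.25 ⇒ q_{Nadir} = 50.7.
Then q_{Largo} = 42.5 − (1/3)·50.7 = 25.6.
Total extraction: 50.7 + 25.6 = 76.3.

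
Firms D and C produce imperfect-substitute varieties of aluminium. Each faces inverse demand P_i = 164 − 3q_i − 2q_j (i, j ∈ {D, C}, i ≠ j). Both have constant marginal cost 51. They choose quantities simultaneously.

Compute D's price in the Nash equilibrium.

Firm D's profit: π = q_D(164 − 3q_D − 2q_C) − 51q_D.
∂π/∂q_D = 113 − 6q_D − 2q_C = 0 ⇒ q_D = 113/6 − (1/3)q_C.
By symmetry q_C = q_D; substituting into the reaction function, (4/3)q_D = 113/6 and q_D = 14.125.
P_D = 164 − 3·14.125 − 2·14.125 = 93.375.

93.375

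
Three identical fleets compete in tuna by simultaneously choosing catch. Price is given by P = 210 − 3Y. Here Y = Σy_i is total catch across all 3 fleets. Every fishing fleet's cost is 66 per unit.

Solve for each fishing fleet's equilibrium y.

12

A representative fishing fleet's profit is π_i = y_i(210 − 3Y) − 66y_i, with Y = y_i + Σ_{j≠i} y_j.
First-order condition: 144 − 6y_i − 3Σ_{j≠i} y_j = 0.
With identical fishing fleets, set every y_j = y: then 144 − 6y − 6y = 0, i.e. y = 144/12 = 12.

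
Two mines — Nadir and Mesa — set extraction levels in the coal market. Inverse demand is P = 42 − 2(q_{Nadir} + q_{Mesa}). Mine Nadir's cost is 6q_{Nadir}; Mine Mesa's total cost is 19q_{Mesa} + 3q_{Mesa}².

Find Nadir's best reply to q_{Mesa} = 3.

7.5

Mine Nadir's profit: π = q_{Nadir}(42 − 2(q_{Nadir} + q_{Mesa})) − 6q_{Nadir}.
∂π/∂q_{Nadir} = 36 − 4q_{Nadir} − 2q_{Mesa} = 0, so q_{Nadir} = 9 − 0.5q_{Mesa}.
At q_{Mesa} = 3: q_{Nadir} = 9 − 0.5·3 = 7.5.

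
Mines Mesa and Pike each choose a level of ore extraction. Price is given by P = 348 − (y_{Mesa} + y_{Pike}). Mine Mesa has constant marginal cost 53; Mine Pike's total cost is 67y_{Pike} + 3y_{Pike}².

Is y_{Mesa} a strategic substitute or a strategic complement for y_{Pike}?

strategic substitutes

Mine Mesa's profit: π = y_{Mesa}(348 − (y_{Mesa} + y_{Pike})) − 53y_{Mesa}.
∂π/∂y_{Mesa} = 295 − 2y_{Mesa} − y_{Pike} = 0, so y_{Mesa} = 147.5 − 0.5y_{Pike}.
The best-response slope dy_{Mesa}/dy_{Pike} = −0.5 < 0: the reaction function is downward-sloping, so the choices are strategic substitutes.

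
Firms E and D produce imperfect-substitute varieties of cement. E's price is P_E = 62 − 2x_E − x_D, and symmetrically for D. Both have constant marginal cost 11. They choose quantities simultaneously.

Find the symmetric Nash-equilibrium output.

Firm E's profit: π = x_E(62 − 2x_E − x_D) − 11x_E.
∂π/∂x_E = 51 − 4x_E − x_D = 0 ⇒ x_E = 12.75 − 0.25x_D.
Setting x_E = x_D in the reaction function: x_E = 12.75 − 0.25x_E, so x_E = 12.75 / 1.25 = 10.2.

10.2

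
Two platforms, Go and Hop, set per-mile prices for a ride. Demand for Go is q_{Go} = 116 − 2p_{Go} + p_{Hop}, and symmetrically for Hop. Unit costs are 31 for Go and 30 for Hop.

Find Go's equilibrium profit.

1590.48

Go's profit: π = (p_{Go} − 31)(116 − 2p_{Go} + p_{Hop}).
∂π/∂p_{Go} = 178 − 4p_{Go} + p_{Hop} = 0 ⇒ p_{Go} = 44.5 + 0.25p_{Hop}.
Similarly p_{Hop} = 44 + 0.25p_{Go}.
Solving the two reaction functions simultaneously: (1 − (0.25)(0.25))p_{Go} = 44.5 + 0.25·44, so 0.9375p_{Go} = 55.5 and p_{Go} = 59.2.
Then p_{Hop} = 44 + 0.25·59.2 = 58.8.
q_{Go} = 116 − 2·59.2 + 58.8 = 56.4.
Profit = (59.2 − 31)·56.4 = 1590.48.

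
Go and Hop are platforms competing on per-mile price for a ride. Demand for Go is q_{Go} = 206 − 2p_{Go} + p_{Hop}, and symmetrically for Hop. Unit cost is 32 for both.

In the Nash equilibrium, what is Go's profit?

6728

Go's profit: π = (p_{Go} − 32)(206 − 2p_{Go} + p_{Hop}).
∂π/∂p_{Go} = 270 − 4p_{Go} + p_{Hop} = 0 ⇒ p_{Go} = 67.5 + 0.25p_{Hop}.
By symmetry p_{Hop} = p_{Go}; substituting into the reaction function, 0.75p_{Go} = 67.5 and p_{Go} = 90.
q_{Go} = 206 − 2·90 + 90 = 116.
Profit = (90 − 32)·116 = 6728.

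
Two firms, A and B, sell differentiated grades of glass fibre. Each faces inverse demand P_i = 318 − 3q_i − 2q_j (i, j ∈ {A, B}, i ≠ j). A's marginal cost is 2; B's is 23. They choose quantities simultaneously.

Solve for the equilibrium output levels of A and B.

40.8125, 35.5625

Firm A's profit: π = q_A(318 − 3q_A − 2q_B) − 2q_A.
∂π/∂q_A = 316 − 6q_A − 2q_B = 0 ⇒ q_A = 158/3 − (1/3)q_B.
Similarly q_B = 295/6 − (1/3)q_A.
Solving the two reaction functions simultaneously: (1 − (−1/3)(−1/3))q_A = 158/3 − (1/3)·(295/6), so (8/9)q_A = 653/18 and q_A = 40.8125.
Then q_B = 295/6 − (1/3)·40.8125 = 35.5625.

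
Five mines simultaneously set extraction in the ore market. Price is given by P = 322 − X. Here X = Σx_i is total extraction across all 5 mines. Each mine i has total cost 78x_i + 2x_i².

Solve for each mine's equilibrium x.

A representative mine's profit is π_i = x_i(322 − X) − 78x_i − 2x_i², with X = x_i + Σ_{j≠i} x_j.
First-order condition: 244 − 6x_i − Σ_{j≠i} x_j = 0.
In a symmetric equilibrium every mine chooses the same x, so Σ_{j≠i} x_j = 4x. The condition becomes 244 − 10x = 0, giving x = 244/10 = 24.4.

24.4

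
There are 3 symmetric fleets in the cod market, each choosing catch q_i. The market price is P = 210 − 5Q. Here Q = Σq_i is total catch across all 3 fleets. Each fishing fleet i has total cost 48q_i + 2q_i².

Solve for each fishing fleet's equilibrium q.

A representative fishing fleet's profit is π_i = q_i(210 − 5Q) − 48q_i − 2q_i², with Q = q_i + Σ_{j≠i} q_j.
First-order condition: 162 − 14q_i − 5Σ_{j≠i} q_j = 0.
With identical fishing fleets, set every q_j = q: then 162 − 14q − 10q = 0, i.e. q = 162/24 = 6.75.

6.75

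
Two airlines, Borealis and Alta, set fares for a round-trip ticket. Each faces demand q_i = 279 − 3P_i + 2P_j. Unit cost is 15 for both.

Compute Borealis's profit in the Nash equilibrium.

13068

Borealis's profit: π = (P_{Borealis} − 15)(279 − 3P_{Borealis} + 2P_{Alta}).
∂π/∂P_{Borealis} = 324 − 6P_{Borealis} + 2P_{Alta} = 0 ⇒ P_{Borealis} = 54 + (1/3)P_{Alta}.
Setting P_{Borealis} = P_{Alta} in the reaction function: P_{Borealis} = 54 + (1/3)P_{Borealis}, so P_{Borealis} = 54 / (2/3) = 81.
q_{Borealis} = 279 − 3·81 + 2·81 = 198.
Profit = (81 − 15)·198 = 13068.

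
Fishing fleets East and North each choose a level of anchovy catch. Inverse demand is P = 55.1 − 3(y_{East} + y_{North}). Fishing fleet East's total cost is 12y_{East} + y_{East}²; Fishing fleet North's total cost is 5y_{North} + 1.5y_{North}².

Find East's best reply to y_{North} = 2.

Fishing fleet East's profit: π = y_{East}(55.1 − 3(y_{East} + y_{North})) − 12y_{East} − y_{East}².
∂π/∂y_{East} = 43.1 − 8y_{East} − 3y_{North} = 0, so y_{East} = 5.3875 − 0.375y_{North}.
At y_{North} = 2: y_{East} = 5.3875 − 0.375·2 = 4.6375.

4.6375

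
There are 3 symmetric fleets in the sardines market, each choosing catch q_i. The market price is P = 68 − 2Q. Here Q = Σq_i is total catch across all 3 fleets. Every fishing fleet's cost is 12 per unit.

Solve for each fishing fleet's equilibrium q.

7

A representative fishing fleet's profit is π_i = q_i(68 − 2Q) − 12q_i, with Q = q_i + Σ_{j≠i} q_j.
First-order condition: 56 − 4q_i − 2Σ_{j≠i} q_j = 0.
Imposing symmetry (q_j = q for all j) turns Σ_{j≠i} q_j into 2q, so 56 = 8q and q = 7.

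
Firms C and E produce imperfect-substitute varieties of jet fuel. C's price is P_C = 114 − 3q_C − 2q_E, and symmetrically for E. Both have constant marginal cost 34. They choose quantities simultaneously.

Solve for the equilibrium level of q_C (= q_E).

Firm C's profit: π = q_C(114 − 3q_C − 2q_E) − 34q_C.
∂π/∂q_C = 80 − 6q_C − 2q_E = 0 ⇒ q_C = 40/3 − (1/3)q_E.
Setting q_C = q_E in the reaction function: q_C = 40/3 − (1/3)q_C, so q_C = (40/3) / (4/3) = 10.

10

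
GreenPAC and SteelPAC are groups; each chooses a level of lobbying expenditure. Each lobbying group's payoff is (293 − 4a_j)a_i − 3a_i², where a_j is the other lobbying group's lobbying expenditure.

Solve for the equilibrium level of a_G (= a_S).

29.3

GreenPAC's payoff is (293 − 4a_S)a_G − 3a_G².
∂π/∂a_G = 293 − 4a_S − 6a_G = 0, so a_G = 293/6 − (2/3)a_S.
By symmetry a_S = a_G; substituting into the reaction function, (5/3)a_G = 293/6 and a_G = 29.3.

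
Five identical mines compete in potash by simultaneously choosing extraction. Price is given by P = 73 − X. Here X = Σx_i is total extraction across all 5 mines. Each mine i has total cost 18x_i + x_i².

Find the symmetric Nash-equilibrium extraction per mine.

A representative mine's profit is π_i = x_i(73 − X) − 18x_i − x_i², with X = x_i + Σ_{j≠i} x_j.
First-order condition: 55 − 4x_i − Σ_{j≠i} x_j = 0.
With identical mines, set every x_j = x: then 55 − 4x − 4x = 0, i.e. x = 55/8 = 6.875.

6.875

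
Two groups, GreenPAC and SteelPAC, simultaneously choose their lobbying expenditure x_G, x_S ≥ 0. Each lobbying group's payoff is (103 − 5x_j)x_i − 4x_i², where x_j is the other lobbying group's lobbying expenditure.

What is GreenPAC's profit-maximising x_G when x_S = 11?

GreenPAC's payoff is (103 − 5x_S)x_G − 4x_G².
∂π/∂x_G = 103 − 5x_S − 8x_G = 0, so x_G = 12.875 − 0.625x_S.
At x_S = 11: x_G = 12.875 − 0.625·11 = 6.

6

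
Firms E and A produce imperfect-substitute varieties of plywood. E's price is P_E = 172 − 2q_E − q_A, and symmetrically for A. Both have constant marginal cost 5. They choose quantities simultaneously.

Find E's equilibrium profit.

2231.12

Firm E's profit: π = q_E(172 − 2q_E − q_A) − 5q_E.
∂π/∂q_E = 167 − 4q_E − q_A = 0 ⇒ q_E = 41.75 − 0.25q_A.
By symmetry q_A = q_E; substituting into the reaction function, 1.25q_E = 41.75 and q_E = 33.4.
P_E = 172 − 2·33.4 − 33.4 = 71.8.
Profit = (71.8 − 5)·33.4 = 2231.12.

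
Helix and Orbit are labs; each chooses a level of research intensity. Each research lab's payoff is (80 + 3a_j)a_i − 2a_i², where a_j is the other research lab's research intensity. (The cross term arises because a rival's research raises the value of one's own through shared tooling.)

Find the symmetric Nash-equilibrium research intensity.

80

Helix's payoff is (80 + 3a_O)a_H − 2a_H².
∂π/∂a_H = 80 + 3a_O − 4a_H = 0, so a_H = 20 + 0.75a_O.
The game is symmetric, so in equilibrium a_O = a_H: the reaction function gives 0.25a_H = 20, hence a_H = 80.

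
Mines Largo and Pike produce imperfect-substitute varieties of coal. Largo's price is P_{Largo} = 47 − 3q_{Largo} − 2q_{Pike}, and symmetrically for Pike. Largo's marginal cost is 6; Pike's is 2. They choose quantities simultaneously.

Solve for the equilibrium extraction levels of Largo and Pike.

4.875, 5.875

Mine Largo's profit: π = q_{Largo}(47 − 3q_{Largo} − 2q_{Pike}) − 6q_{Largo}.
∂π/∂q_{Largo} = 41 − 6q_{Largo} − 2q_{Pike} = 0 ⇒ q_{Largo} = 41/6 − (1/3)q_{Pike}.
Similarly q_{Pike} = 7.5 − (1/3)q_{Largo}.
Substituting the second reaction function into the first: q_{Largo} = 41/6 − (1/3)(7.5 − (1/3)q_{Largo}), which gives (8/9)q_{Largo} = 13/3 ⇒ q_{Largo} = 4.875.
Then q_{Pike} = 7.5 − (1/3)·4.875 = 5.875.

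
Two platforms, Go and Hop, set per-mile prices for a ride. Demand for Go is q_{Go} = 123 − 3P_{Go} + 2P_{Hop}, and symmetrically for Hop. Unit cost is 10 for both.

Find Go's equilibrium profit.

2394.1875

Go's profit: π = (P_{Go} − 10)(123 − 3P_{Go} + 2P_{Hop}).
∂π/∂P_{Go} = 153 − 6P_{Go} + 2P_{Hop} = 0 ⇒ P_{Go} = 25.5 + (1/3)P_{Hop}.
Setting P_{Go} = P_{Hop} in the reaction function: P_{Go} = 25.5 + (1/3)P_{Go}, so P_{Go} = 25.5 / (2/3) = 38.25.
q_{Go} = 123 − 3·38.25 + 2·38.25 = 84.75.
Profit = (38.25 − 10)·84.75 = 2394.1875.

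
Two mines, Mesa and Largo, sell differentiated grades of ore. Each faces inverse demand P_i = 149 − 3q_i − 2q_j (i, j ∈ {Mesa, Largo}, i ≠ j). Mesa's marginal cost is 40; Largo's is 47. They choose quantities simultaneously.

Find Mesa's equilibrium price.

Mine Mesa's profit: π = q_{Mesa}(149 − 3q_{Mesa} − 2q_{Largo}) − 40q_{Mesa}.
∂π/∂q_{Mesa} = 109 − 6q_{Mesa} − 2q_{Largo} = 0 ⇒ q_{Mesa} = 109/6 − (1/3)q_{Largo}.
Similarly q_{Largo} = 17 − (1/3)q_{Mesa}.
Substituting the second reaction function into the first: q_{Mesa} = 109/6 − (1/3)(17 − (1/3)q_{Mesa}), which gives (8/9)q_{Mesa} = 12.5 ⇒ q_{Mesa} = 14.0625.
Then q_{Largo} = 17 − (1/3)·14.0625 = 12.3125.
P_{Mesa} = 149 − 3·14.0625 − 2·12.3125 = 82.1875.

82.1875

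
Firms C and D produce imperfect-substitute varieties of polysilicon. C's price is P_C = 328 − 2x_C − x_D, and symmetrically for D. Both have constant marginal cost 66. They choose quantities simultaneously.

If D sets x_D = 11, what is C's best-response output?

Firm C's profit: π = x_C(328 − 2x_C − x_D) − 66x_C.
∂π/∂x_C = 262 − 4x_C − x_D = 0 ⇒ x_C = 65.5 − 0.25x_D.
At x_D = 11: x_C = 65.5 − 0.25·11 = 62.75.

62.75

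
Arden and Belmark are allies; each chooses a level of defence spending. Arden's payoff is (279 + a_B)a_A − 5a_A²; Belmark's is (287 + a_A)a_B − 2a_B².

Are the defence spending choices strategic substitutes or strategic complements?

Expanding Arden's payoff: 279a_A + a_Ba_A − 5a_A².
∂π/∂a_A = 279 + a_B − 10a_A = 0, so a_A = 27.9 + 0.1a_B.
The best-response slope da_A/da_B = 0.1 > 0: the reaction function is upward-sloping, so the choices are strategic complements.

strategic complements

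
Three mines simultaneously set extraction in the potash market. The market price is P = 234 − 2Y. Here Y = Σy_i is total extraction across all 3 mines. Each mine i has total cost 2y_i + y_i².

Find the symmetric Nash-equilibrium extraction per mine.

23.2

A representative mine's profit is π_i = y_i(234 − 2Y) − 2y_i − y_i², with Y = y_i + Σ_{j≠i} y_j.
First-order condition: 232 − 6y_i − 2Σ_{j≠i} y_j = 0.
In a symmetric equilibrium every mine chooses the same y, so Σ_{j≠i} y_j = 2y. The condition becomes 232 − 10y = 0, giving y = 232/10 = 23.2.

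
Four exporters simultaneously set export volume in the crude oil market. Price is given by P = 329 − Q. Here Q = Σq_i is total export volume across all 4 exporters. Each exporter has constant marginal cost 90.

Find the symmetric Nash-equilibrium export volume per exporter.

A representative exporter's profit is π_i = q_i(329 − Q) − 90q_i, with Q = q_i + Σ_{j≠i} q_j.
First-order condition: 239 − 2q_i − Σ_{j≠i} q_j = 0.
Imposing symmetry (q_j = q for all j) turns Σ_{j≠i} q_j into 3q, so 239 = 5q and q = 47.8.

47.8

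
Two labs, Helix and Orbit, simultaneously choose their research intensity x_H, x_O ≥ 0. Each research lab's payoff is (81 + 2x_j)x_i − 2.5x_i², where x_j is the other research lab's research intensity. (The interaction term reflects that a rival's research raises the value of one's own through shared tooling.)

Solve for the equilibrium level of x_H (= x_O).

Helix's payoff is (81 + 2x_O)x_H − 2.5x_H².
∂π/∂x_H = 81 + 2x_O − 5x_H = 0, so x_H = 16.2 + 0.4x_O.
The game is symmetric, so in equilibrium x_O = x_H: the reaction function gives 0.6x_H = 16.2, hence x_H = 27.

27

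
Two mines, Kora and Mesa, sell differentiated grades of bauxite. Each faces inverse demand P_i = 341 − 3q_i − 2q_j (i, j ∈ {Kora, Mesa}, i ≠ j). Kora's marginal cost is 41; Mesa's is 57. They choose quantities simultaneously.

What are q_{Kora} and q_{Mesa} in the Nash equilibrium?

38.5, 34.5

Mine Kora's profit: π = q_{Kora}(341 − 3q_{Kora} − 2q_{Mesa}) − 41q_{Kora}.
∂π/∂q_{Kora} = 300 − 6q_{Kora} − 2q_{Mesa} = 0 ⇒ q_{Kora} = 50 − (1/3)q_{Mesa}.
Similarly q_{Mesa} = 142/3 − (1/3)q_{Kora}.
Plugging q_{Mesa} into Kora's best response: q_{Kora} = 50 − (1/3)(142/3 − (1/3)q_{Kora}) ⇒ (8/9)q_{Kora} = 308/9, so q_{Kora} = 38.5.
Then q_{Mesa} = 142/3 − (1/3)·38.5 = 34.5.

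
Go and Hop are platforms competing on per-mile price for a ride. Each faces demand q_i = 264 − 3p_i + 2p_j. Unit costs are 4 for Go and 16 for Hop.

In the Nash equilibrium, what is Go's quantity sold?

201.75

Go's profit: π = (p_{Go} − 4)(264 − 3p_{Go} + 2p_{Hop}).
∂π/∂p_{Go} = 276 − 6p_{Go} + 2p_{Hop} = 0 ⇒ p_{Go} = 46 + (1/3)p_{Hop}.
Similarly p_{Hop} = 52 + (1/3)p_{Go}.
Solving the two reaction functions simultaneously: (1 − (1/3)(1/3))p_{Go} = 46 + (1/3)·52, so (8/9)p_{Go} = 190/3 and p_{Go} = 71.25.
Then p_{Hop} = 52 + (1/3)·71.25 = 75.75.
q_{Go} = 264 − 3·71.25 + 2·75.75 = 201.75.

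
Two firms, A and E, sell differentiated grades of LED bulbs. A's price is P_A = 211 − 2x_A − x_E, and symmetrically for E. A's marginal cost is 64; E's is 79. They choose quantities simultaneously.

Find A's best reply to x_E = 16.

Firm A's profit: π = x_A(211 − 2x_A − x_E) − 64x_A.
∂π/∂x_A = 147 − 4x_A − x_E = 0 ⇒ x_A = 36.75 − 0.25x_E.
At x_E = 16: x_A = 36.75 − 0.25·16 = 32.75.

32.75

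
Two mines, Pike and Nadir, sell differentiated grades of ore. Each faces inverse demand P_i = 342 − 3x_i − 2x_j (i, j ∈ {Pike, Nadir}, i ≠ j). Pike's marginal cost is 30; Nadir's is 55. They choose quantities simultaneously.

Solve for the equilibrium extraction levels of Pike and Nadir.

40.5625, 34.3125

Mine Pike's profit: π = x_{Pike}(342 − 3x_{Pike} − 2x_{Nadir}) − 30x_{Pike}.
∂π/∂x_{Pike} = 312 − 6x_{Pike} − 2x_{Nadir} = 0 ⇒ x_{Pike} = 52 − (1/3)x_{Nadir}.
Similarly x_{Nadir} = 287/6 − (1/3)x_{Pike}.
Substituting the second reaction function into the first: x_{Pike} = 52 − (1/3)(287/6 − (1/3)x_{Pike}), which gives (8/9)x_{Pike} = 649/18 ⇒ x_{Pike} = 40.5625.
Then x_{Nadir} = 287/6 − (1/3)·40.5625 = 34.3125.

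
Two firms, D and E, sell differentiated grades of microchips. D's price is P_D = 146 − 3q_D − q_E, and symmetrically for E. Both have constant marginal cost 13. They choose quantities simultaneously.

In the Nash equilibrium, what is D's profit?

1083

Firm D's profit: π = q_D(146 − 3q_D − q_E) − 13q_D.
∂π/∂q_D = 133 − 6q_D − q_E = 0 ⇒ q_D = 133/6 − (1/6)q_E.
Setting q_D = q_E in the reaction function: q_D = 133/6 − (1/6)q_D, so q_D = (133/6) / (7/6) = 19.
P_D = 146 − 3·19 − 19 = 70.
Profit = (70 − 13)·19 = 1083.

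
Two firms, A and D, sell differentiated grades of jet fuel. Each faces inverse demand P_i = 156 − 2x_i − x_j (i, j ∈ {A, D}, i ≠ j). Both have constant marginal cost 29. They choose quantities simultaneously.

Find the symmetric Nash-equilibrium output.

Firm A's profit: π = x_A(156 − 2x_A − x_D) − 29x_A.
∂π/∂x_A = 127 − 4x_A − x_D = 0 ⇒ x_A = 31.75 − 0.25x_D.
Setting x_A = x_D in the reaction function: x_A = 31.75 − 0.25x_A, so x_A = 31.75 / 1.25 = 25.4.

25.4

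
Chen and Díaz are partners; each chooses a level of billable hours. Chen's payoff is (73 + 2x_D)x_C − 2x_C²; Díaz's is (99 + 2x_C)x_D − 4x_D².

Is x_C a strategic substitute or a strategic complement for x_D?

strategic complements

Expanding Chen's payoff: 73x_C + 2x_Dx_C − 2x_C².
∂π/∂x_C = 73 + 2x_D − 4x_C = 0, so x_C = 18.25 + 0.5x_D.
The best-response slope dx_C/dx_D = 0.5 > 0: the reaction function is upward-sloping, so the choices are strategic complements.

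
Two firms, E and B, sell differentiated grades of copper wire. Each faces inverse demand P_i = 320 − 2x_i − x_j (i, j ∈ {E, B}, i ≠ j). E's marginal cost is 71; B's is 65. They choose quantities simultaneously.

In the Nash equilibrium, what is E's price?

Firm E's profit: π = x_E(320 − 2x_E − x_B) − 71x_E.
∂π/∂x_E = 249 − 4x_E − x_B = 0 ⇒ x_E = 62.25 − 0.25x_B.
Similarly x_B = 63.75 − 0.25x_E.
Plugging x_B into E's best response: x_E = 62.25 − 0.25(63.75 − 0.25x_E) ⇒ 0.9375x_E = 46.3125, so x_E = 49.4.
Then x_B = 63.75 − 0.25·49.4 = 51.4.
P_E = 320 − 2·49.4 − 51.4 = 169.8.

169.8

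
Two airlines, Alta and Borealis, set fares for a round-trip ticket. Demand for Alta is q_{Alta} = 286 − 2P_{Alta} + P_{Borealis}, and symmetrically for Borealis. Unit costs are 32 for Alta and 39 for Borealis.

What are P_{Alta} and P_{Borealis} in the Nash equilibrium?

117.6, 120.4

Alta's profit: π = (P_{Alta} − 32)(286 − 2P_{Alta} + P_{Borealis}).
∂π/∂P_{Alta} = 350 − 4P_{Alta} + P_{Borealis} = 0 ⇒ P_{Alta} = 87.5 + 0.25P_{Borealis}.
Similarly P_{Borealis} = 91 + 0.25P_{Alta}.
Substituting the second reaction function into the first: P_{Alta} = 87.5 + 0.25(91 + 0.25P_{Alta}), which gives 0.9375P_{Alta} = 110.25 ⇒ P_{Alta} = 117.6.
Then P_{Borealis} = 91 + 0.25·117.6 = 120.4.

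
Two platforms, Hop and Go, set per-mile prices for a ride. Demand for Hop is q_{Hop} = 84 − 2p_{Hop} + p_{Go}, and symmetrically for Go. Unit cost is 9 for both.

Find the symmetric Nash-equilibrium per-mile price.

34

Hop's profit: π = (p_{Hop} − 9)(84 − 2p_{Hop} + p_{Go}).
∂π/∂p_{Hop} = 102 − 4p_{Hop} + p_{Go} = 0 ⇒ p_{Hop} = 25.5 + 0.25p_{Go}.
Setting p_{Hop} = p_{Go} in the reaction function: p_{Hop} = 25.5 + 0.25p_{Hop}, so p_{Hop} = 25.5 / 0.75 = 34.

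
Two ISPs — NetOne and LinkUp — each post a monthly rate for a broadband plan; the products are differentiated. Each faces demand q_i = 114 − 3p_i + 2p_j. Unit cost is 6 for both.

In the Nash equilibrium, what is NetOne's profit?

NetOne's profit: π = (p_{NetOne} − 6)(114 − 3p_{NetOne} + 2p_{LinkUp}).
∂π/∂p_{NetOne} = 132 − 6p_{NetOne} + 2p_{LinkUp} = 0 ⇒ p_{NetOne} = 22 + (1/3)p_{LinkUp}.
Setting p_{NetOne} = p_{LinkUp} in the reaction function: p_{NetOne} = 22 + (1/3)p_{NetOne}, so p_{NetOne} = 22 / (2/3) = 33.
q_{NetOne} = 114 − 3·33 + 2·33 = 81.
Profit = (33 − 6)·81 = 2187.

2187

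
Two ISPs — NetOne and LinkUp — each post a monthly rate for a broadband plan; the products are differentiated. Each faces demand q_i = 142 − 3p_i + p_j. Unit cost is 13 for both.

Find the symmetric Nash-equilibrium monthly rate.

36.2

NetOne's profit: π = (p_{NetOne} − 13)(142 − 3p_{NetOne} + p_{LinkUp}).
∂π/∂p_{NetOne} = 181 − 6p_{NetOne} + p_{LinkUp} = 0 ⇒ p_{NetOne} = 181/6 + (1/6)p_{LinkUp}.
By symmetry p_{LinkUp} = p_{NetOne}; substituting into the reaction function, (5/6)p_{NetOne} = 181/6 and p_{NetOne} = 36.2.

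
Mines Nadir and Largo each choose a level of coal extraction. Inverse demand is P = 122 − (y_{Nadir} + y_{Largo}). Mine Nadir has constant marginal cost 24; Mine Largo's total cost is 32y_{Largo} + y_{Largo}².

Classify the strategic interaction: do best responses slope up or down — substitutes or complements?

strategic substitutes

Mine Nadir's profit: π = y_{Nadir}(122 − (y_{Nadir} + y_{Largo})) − 24y_{Nadir}.
∂π/∂y_{Nadir} = 98 − 2y_{Nadir} − y_{Largo} = 0, so y_{Nadir} = 49 − 0.5y_{Largo}.
The best-response slope dy_{Nadir}/dy_{Largo} = −0.5 < 0: the reaction function is downward-sloping, so the choices are strategic substitutes.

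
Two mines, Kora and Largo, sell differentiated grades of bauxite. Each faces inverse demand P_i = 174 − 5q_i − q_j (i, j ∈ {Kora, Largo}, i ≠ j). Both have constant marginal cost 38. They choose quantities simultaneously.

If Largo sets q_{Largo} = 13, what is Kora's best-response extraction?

Mine Kora's profit: π = q_{Kora}(174 − 5q_{Kora} − q_{Largo}) − 38q_{Kora}.
∂π/∂q_{Kora} = 136 − 10q_{Kora} − q_{Largo} = 0 ⇒ q_{Kora} = 13.6 − 0.1q_{Largo}.
At q_{Largo} = 13: q_{Kora} = 13.6 − 0.1·13 = 12.3.

12.3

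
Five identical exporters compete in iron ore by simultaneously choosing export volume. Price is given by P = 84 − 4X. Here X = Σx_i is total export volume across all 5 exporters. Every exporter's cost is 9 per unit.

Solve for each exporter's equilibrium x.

3.125

A representative exporter's profit is π_i = x_i(84 − 4X) − 9x_i, with X = x_i + Σ_{j≠i} x_j.
First-order condition: 75 − 8x_i − 4Σ_{j≠i} x_j = 0.
Imposing symmetry (x_j = x for all j) turns Σ_{j≠i} x_j into 4x, so 75 = 24x and x = 3.125.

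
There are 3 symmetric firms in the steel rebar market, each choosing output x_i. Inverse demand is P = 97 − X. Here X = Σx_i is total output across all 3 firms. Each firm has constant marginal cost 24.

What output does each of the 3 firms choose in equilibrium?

A representative firm's profit is π_i = x_i(97 − X) − 24x_i, with X = x_i + Σ_{j≠i} x_j.
First-order condition: 73 − 2x_i − Σ_{j≠i} x_j = 0.
With identical firms, set every x_j = x: then 73 − 2x − 2x = 0, i.e. x = 73/4 = 18.25.

18.25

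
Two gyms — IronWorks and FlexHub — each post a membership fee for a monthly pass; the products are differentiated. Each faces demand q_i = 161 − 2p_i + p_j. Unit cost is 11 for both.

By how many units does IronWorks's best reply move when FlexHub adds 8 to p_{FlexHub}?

2

IronWorks's profit: π = (p_{IronWorks} − 11)(161 − 2p_{IronWorks} + p_{FlexHub}).
∂π/∂p_{IronWorks} = 183 − 4p_{IronWorks} + p_{FlexHub} = 0 ⇒ p_{IronWorks} = 45.75 + 0.25p_{FlexHub}.
The reaction-function slope is 0.25, so an 8-unit rise in p_{FlexHub} moves p_{IronWorks} by 0.25 × 8 = 2. IronWorks's best response rises — the actions are strategic complements.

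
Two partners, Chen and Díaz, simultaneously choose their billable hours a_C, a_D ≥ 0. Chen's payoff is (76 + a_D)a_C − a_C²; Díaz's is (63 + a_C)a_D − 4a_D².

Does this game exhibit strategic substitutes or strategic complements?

Expanding Chen's payoff: 76a_C + a_Da_C − a_C².
∂π/∂a_C = 76 + a_D − 2a_C = 0, so a_C = 38 + 0.5a_D.
The best-response slope da_C/da_D = 0.5 > 0: the reaction function is upward-sloping, so the choices are strategic complements.

strategic complements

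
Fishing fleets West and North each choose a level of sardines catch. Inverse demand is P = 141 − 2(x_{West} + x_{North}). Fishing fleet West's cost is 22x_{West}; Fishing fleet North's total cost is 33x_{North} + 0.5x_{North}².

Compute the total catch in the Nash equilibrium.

35.8125

Fishing fleet West's profit: π = x_{West}(141 − 2(x_{West} + x_{North})) − 22x_{West}.
∂π/∂x_{West} = 119 − 4x_{West} − 2x_{North} = 0, so x_{West} = 29.75 − 0.5x_{North}.
For North: ∂π/∂x_{North} = 108 − 5x_{North} − 2x_{West} = 0 ⇒ x_{North} = 21.6 − 0.4x_{West}.
Plugging x_{North} into West's best response: x_{West} = 29.75 − 0.5(21.6 − 0.4x_{West}) ⇒ 0.8x_{West} = 18.95, so x_{West} = 23.6875.
Then x_{North} = 21.6 − 0.4·23.6875 = 12.125.
Total catch: 23.6875 + 12.125 = 35.8125.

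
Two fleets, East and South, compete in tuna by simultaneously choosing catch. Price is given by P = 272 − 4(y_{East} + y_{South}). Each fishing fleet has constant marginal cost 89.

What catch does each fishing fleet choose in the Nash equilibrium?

15.25

Fishing fleet East's profit: π = y_{East}(272 − 4(y_{East} + y_{South})) − 89y_{East}.
∂π/∂y_{East} = 183 − 8y_{East} − 4y_{South} = 0, so y_{East} = 22.875 − 0.5y_{South}.
The game is symmetric, so in equilibrium y_{South} = y_{East}: the reaction function gives 1.5y_{East} = 22.875, hence y_{East} = 15.25.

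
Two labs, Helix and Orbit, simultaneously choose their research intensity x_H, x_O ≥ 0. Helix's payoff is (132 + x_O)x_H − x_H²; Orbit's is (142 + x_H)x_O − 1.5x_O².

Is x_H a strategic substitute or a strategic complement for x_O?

Expanding Helix's payoff: 132x_H + x_Ox_H − x_H².
∂π/∂x_H = 132 + x_O − 2x_H = 0, so x_H = 66 + 0.5x_O.
The best-response slope dx_H/dx_O = 0.5 > 0: the reaction function is upward-sloping, so the choices are strategic complements.

strategic complements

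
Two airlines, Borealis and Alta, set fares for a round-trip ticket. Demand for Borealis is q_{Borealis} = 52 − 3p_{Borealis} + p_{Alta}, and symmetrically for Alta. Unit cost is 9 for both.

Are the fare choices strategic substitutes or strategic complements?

strategic complements

Borealis's profit: π = (p_{Borealis} − 9)(52 − 3p_{Borealis} + p_{Alta}).
∂π/∂p_{Borealis} = 79 − 6p_{Borealis} + p_{Alta} = 0 ⇒ p_{Borealis} = 79/6 + (1/6)p_{Alta}.
The best-response slope dp_{Borealis}/dp_{Alta} = 1/6 > 0: the reaction function is upward-sloping, so the choices are strategic complements.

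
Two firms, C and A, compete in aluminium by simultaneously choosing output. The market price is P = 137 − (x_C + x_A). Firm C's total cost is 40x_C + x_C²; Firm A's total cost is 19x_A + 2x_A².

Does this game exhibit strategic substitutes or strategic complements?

Firm C's profit: π = x_C(137 − (x_C + x_A)) − 40x_C − x_C².
∂π/∂x_C = 97 − 4x_C − x_A = 0, so x_C = 24.25 − 0.25x_A.
The best-response slope dx_C/dx_A = −0.25 < 0: the reaction function is downward-sloping, so the choices are strategic substitutes.

strategic substitutes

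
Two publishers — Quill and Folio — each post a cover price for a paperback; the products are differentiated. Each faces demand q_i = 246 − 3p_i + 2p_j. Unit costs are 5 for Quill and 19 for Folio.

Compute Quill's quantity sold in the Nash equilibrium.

188.625

Quill's profit: π = (p_{Quill} − 5)(246 − 3p_{Quill} + 2p_{Folio}).
∂π/∂p_{Quill} = 261 − 6p_{Quill} + 2p_{Folio} = 0 ⇒ p_{Quill} = 43.5 + (1/3)p_{Folio}.
Similarly p_{Folio} = 50.5 + (1/3)p_{Quill}.
Solving the two reaction functions simultaneously: (1 − (1/3)(1/3))p_{Quill} = 43.5 + (1/3)·50.5, so (8/9)p_{Quill} = 181/3 and p_{Quill} = 67.875.
Then p_{Folio} = 50.5 + (1/3)·67.875 = 73.125.
q_{Quill} = 246 − 3·67.875 + 2·73.125 = 188.625.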